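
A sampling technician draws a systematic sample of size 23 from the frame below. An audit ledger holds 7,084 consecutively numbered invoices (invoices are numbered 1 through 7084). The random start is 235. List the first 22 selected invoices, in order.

k = N/n = 7084/23 = 308
invoice 1: 235
invoice 2: 235 + 308 = 543
invoice 3: 543 + 308 = 851
invoice 4: 851 + 308 = 1159
invoice 5: 1159 + 308 = 1467
invoice 6: 1467 + 308 = 1775
invoice 7: 1775 + 308 = 2083
invoice 8: 2083 + 308 = 2391
invoice 9: 2391 + 308 = 2699
invoice 10: 2699 + 308 = 3007
invoice 11: 3007 + 308 = 3315
invoice 12: 3315 + 308 = 3623
invoice 13: 3623 + 308 = 3931
invoice 14: 3931 + 308 = 4239
invoice 15: 4239 + 308 = 4547
invoice 16: 4547 + 308 = 4855
invoice 17: 4855 + 308 = 5163
invoice 18: 5163 + 308 = 5471
invoice 19: 5471 + 308 = 5779
invoice 20: 5779 + 308 = 6087
invoice 21: 6087 + 308 = 6395
invoice 22: 6395 + 308 = 6703

235, 543, 851, 1159, 1467, 1775, 2083, 2391, 2699, 3007, 3315, 3623, 3931, 4239, 4547, 4855, 5163, 5471, 5779, 6087, 6395, 6703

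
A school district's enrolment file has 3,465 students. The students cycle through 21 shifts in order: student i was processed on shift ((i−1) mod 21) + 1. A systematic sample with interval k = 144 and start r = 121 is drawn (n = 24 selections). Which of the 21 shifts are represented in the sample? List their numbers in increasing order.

Consecutive selections differ by k = 144, so their shift numbers differ by 144 mod 21 = 18.
gcd(144, 21) = 3, so the sample visits 21/3 = 7 distinct residues mod 21.
Start 121 is shift 16; the shifts hit are 1, 4, 7, 10, 13, 16, 19.

1, 4, 7, 10, 13, 16, 19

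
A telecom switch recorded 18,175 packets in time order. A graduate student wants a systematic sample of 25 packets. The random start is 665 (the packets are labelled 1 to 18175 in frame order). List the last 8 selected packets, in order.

k = N/n = 18175/25 = 727
18th selection = 665 + 17×727 = 13024
19th: 13024 + 727 = 13751
20th: 13751 + 727 = 14478
21st: 14478 + 727 = 15205
22nd: 15205 + 727 = 15932
23rd: 15932 + 727 = 16659
24th: 16659 + 727 = 17386
25th: 17386 + 727 = 18113

13024, 13751, 14478, 15205, 15932, 16659, 17386, 18113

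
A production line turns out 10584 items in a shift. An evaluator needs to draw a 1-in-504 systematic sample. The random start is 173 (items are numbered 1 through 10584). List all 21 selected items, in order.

item 1: 173
item 2: 173 + 504 = 677
item 3: 677 + 504 = 1181
item 4: 1181 + 504 = 1685
item 5: 1685 + 504 = 2189
item 6: 2189 + 504 = 2693
item 7: 2693 + 504 = 3197
item 8: 3197 + 504 = 3701
item 9: 3701 + 504 = 4205
item 10: 4205 + 504 = 4709
item 11: 4709 + 504 = 5213
item 12: 5213 + 504 = 5717
item 13: 5717 + 504 = 6221
item 14: 6221 + 504 = 6725
item 15: 6725 + 504 = 7229
item 16: 7229 + 504 = 7733
item 17: 7733 + 504 = 8237
item 18: 8237 + 504 = 8741
item 19: 8741 + 504 = 9245
item 20: 9245 + 504 = 9749
item 21: 9749 + 504 = 10253

173, 677, 1181, 1685, 2189, 2693, 3197, 3701, 4205, 4709, 5213, 5717, 6221, 6725, 7229, 7733, 8237, 8741, 9245, 9749, 10253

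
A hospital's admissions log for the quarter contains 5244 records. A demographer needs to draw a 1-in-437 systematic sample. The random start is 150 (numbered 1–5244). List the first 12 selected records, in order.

150, 587, 1024, 1461, 1898, 2335, 2772, 3209, 3646, 4083, 4520, 4957

record 1: 150
record 2: 150 + 437 = 587
record 3: 587 + 437 = 1024
record 4: 1024 + 437 = 1461
record 5: 1461 + 437 = 1898
record 6: 1898 + 437 = 2335
record 7: 2335 + 437 = 2772
record 8: 2772 + 437 = 3209
record 9: 3209 + 437 = 3646
record 10: 3646 + 437 = 4083
record 11: 4083 + 437 = 4520
record 12: 4520 + 437 = 4957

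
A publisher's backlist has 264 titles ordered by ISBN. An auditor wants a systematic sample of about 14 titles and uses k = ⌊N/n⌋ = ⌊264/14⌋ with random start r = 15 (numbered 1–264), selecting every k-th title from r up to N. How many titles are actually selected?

14

k = ⌊264/14⌋ = 18
Achieved size = ⌊(264 − 15)/18⌋ + 1 = ⌊249/18⌋ + 1 = 13 + 1 = 14
(last selection: 15 + 13×18 = 249 ≤ 264; next would be 267 > 264)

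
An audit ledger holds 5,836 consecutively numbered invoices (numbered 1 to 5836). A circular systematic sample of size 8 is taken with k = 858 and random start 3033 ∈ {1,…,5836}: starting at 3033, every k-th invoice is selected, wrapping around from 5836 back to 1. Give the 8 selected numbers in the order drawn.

Selection 1: 3033
Selection 2: 3033 + 858 = 3891
Selection 3: 3891 + 858 = 4749
Selection 4: 4749 + 858 = 5607
Selection 5: 5607 + 858 = 6465 → 6465 − 5836 = 629
Selection 6: 629 + 858 = 1487
Selection 7: 1487 + 858 = 2345
Selection 8: 2345 + 858 = 3203

3033, 3891, 4749, 5607, 629, 1487, 2345, 3203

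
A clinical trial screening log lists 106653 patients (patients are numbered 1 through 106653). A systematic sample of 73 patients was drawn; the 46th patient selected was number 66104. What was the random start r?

359

k = 106653/73 = 1461
r = 66104 − (46−1)×1461 = 66104 − 65745 = 359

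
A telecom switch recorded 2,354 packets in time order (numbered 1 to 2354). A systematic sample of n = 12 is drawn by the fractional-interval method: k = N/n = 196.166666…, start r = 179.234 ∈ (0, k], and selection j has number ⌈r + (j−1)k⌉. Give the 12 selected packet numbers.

180, 376, 572, 768, 964, 1161, 1357, 1553, 1749, 1945, 2141, 2338

j=1: r + 0k = 179.234 → ⌈·⌉ = 180
j=2: r + 1k = 375.400666… → ⌈·⌉ = 376
j=3: r + 2k = 571.567333… → ⌈·⌉ = 572
j=4: r + 3k = 767.734 → ⌈·⌉ = 768
j=5: r + 4k = 963.900666… → ⌈·⌉ = 964
j=6: r + 5k = 1160.067333… → ⌈·⌉ = 1161
j=7: r + 6k = 1356.234 → ⌈·⌉ = 1357
j=8: r + 7k = 1552.400666… → ⌈·⌉ = 1553
j=9: r + 8k = 1748.567333… → ⌈·⌉ = 1749
j=10: r + 9k = 1944.734 → ⌈·⌉ = 1945
j=11: r + 10k = 2140.900666… → ⌈·⌉ = 2141
j=12: r + 11k = 2337.067333… → ⌈·⌉ = 2338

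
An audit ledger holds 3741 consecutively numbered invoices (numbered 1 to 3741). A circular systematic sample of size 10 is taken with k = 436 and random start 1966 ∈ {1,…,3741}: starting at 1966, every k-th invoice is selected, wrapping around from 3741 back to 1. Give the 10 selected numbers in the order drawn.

Selection 1: 1966
Selection 2: 1966 + 436 = 2402
Selection 3: 2402 + 436 = 2838
Selection 4: 2838 + 436 = 3274
Selection 5: 3274 + 436 = 3710
Selection 6: 3710 + 436 = 4146 → 4146 − 3741 = 405
Selection 7: 405 + 436 = 841
Selection 8: 841 + 436 = 1277
Selection 9: 1277 + 436 = 1713
Selection 10: 1713 + 436 = 2149

1966, 2402, 2838, 3274, 3710, 405, 841, 1277, 1713, 2149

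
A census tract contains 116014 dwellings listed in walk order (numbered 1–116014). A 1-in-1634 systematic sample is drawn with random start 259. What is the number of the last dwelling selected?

114639

k = 1634
71st selection = r + (71−1)·k = 259 + 70×1634 = 259 + 114380 = 114639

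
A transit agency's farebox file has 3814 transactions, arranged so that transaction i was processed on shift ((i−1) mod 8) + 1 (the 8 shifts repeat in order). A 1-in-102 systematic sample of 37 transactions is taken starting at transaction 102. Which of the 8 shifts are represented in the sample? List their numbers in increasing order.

2, 4, 6, 8

Consecutive selections differ by k = 102, so their shift numbers differ by 102 mod 8 = 6.
gcd(102, 8) = 2, so the sample visits 8/2 = 4 distinct residues mod 8.
Start 102 is shift 6; the shifts hit are 2, 4, 6, 8.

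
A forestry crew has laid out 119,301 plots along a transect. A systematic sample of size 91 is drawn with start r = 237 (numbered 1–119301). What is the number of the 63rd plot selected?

k = 119301/91 = 1311
63rd selection = r + (63−1)·k = 237 + 62×1311 = 237 + 81282 = 81519

81519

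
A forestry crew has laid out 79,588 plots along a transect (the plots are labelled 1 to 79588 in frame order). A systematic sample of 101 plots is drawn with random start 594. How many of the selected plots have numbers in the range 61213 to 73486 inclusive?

16

k = 79588/101 = 788
First selection ≥ 61213: 594 + ⌈(61213−594)/788⌉·788 = 594 + 77×788 = 61270
Last selection ≤ 73486: 594 + ⌊(73486−594)/788⌋·788 = 594 + 92×788 = 73090
Count = 92 − 77 + 1 = 16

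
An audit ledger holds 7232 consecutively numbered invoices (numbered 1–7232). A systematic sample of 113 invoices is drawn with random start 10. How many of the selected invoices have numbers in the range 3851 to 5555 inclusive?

k = 7232/113 = 64
First selection ≥ 3851: 10 + ⌈(3851−10)/64⌉·64 = 10 + 61×64 = 3914
Last selection ≤ 5555: 10 + ⌊(5555−10)/64⌋·64 = 10 + 86×64 = 5514
Count = 86 − 61 + 1 = 26

26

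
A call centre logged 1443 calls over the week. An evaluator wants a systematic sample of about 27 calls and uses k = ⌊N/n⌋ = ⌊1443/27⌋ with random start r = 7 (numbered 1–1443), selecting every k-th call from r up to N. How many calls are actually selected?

28

k = ⌊1443/27⌋ = 53
Achieved size = ⌊(1443 − 7)/53⌋ + 1 = ⌊1436/53⌋ + 1 = 27 + 1 = 28
(last selection: 7 + 27×53 = 1438 ≤ 1443; next would be 1491 > 1443)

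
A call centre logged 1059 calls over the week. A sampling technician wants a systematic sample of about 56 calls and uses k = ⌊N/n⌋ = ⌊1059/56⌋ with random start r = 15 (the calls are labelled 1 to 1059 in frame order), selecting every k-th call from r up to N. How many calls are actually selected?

59

k = ⌊1059/56⌋ = 18
Achieved size = ⌊(1059 − 15)/18⌋ + 1 = ⌊1044/18⌋ + 1 = 58 + 1 = 59
(last selection: 15 + 58×18 = 1059 ≤ 1059; next would be 1077 > 1059)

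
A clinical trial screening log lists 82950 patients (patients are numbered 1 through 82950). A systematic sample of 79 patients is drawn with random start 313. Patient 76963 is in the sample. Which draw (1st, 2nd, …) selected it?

k = 82950/79 = 1050
position = (76963 − 313)/1050 + 1 = 76650/1050 + 1 = 73 + 1 = 74

74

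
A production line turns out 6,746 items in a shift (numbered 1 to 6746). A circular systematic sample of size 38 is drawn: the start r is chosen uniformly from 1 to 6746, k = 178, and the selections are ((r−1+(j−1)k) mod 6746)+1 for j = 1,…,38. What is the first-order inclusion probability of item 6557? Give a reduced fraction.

For each position j, as r ranges over 1…6746 the j-th selection hits every item exactly once, so item 6557 is selected for exactly 38 of the 6746 starts.
Inclusion probability = 38/6746 = 19/3373.

19/3373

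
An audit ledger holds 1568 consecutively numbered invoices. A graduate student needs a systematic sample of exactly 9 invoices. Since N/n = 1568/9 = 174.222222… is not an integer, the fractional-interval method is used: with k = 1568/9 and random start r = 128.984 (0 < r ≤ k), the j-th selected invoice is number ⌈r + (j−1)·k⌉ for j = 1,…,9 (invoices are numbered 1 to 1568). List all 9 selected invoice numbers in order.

j=1: r + 0k = 128.984 → ⌈·⌉ = 129
j=2: r + 1k = 303.206222… → ⌈·⌉ = 304
j=3: r + 2k = 477.428444… → ⌈·⌉ = 478
j=4: r + 3k = 651.650666… → ⌈·⌉ = 652
j=5: r + 4k = 825.872888… → ⌈·⌉ = 826
j=6: r + 5k = 1000.095111… → ⌈·⌉ = 1001
j=7: r + 6k = 1174.317333… → ⌈·⌉ = 1175
j=8: r + 7k = 1348.539555… → ⌈·⌉ = 1349
j=9: r + 8k = 1522.761777… → ⌈·⌉ = 1523

129, 304, 478, 652, 826, 1001, 1175, 1349, 1523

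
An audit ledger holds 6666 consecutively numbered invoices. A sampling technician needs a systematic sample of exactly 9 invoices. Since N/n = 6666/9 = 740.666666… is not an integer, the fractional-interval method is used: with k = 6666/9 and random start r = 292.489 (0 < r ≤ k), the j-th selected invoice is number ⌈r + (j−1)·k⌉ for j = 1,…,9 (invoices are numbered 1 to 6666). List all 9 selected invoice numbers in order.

293, 1034, 1774, 2515, 3256, 3996, 4737, 5478, 6218

j=1: r + 0k = 292.489 → ⌈·⌉ = 293
j=2: r + 1k = 1033.155666… → ⌈·⌉ = 1034
j=3: r + 2k = 1773.822333… → ⌈·⌉ = 1774
j=4: r + 3k = 2514.489 → ⌈·⌉ = 2515
j=5: r + 4k = 3255.155666… → ⌈·⌉ = 3256
j=6: r + 5k = 3995.822333… → ⌈·⌉ = 3996
j=7: r + 6k = 4736.489 → ⌈·⌉ = 4737
j=8: r + 7k = 5477.155666… → ⌈·⌉ = 5478
j=9: r + 8k = 6217.822333… → ⌈·⌉ = 6218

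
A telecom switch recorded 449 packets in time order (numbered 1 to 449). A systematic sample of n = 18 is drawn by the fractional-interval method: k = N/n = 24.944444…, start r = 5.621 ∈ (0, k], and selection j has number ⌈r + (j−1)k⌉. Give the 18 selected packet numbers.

6, 31, 56, 81, 106, 131, 156, 181, 206, 231, 256, 281, 305, 330, 355, 380, 405, 430

j=1: r + 0k = 5.621 → ⌈·⌉ = 6
j=2: r + 1k = 30.565444… → ⌈·⌉ = 31
j=3: r + 2k = 55.509888… → ⌈·⌉ = 56
j=4: r + 3k = 80.454333… → ⌈·⌉ = 81
j=5: r + 4k = 105.398777… → ⌈·⌉ = 106
j=6: r + 5k = 130.343222… → ⌈·⌉ = 131
j=7: r + 6k = 155.287666… → ⌈·⌉ = 156
j=8: r + 7k = 180.232111… → ⌈·⌉ = 181
j=9: r + 8k = 205.176555… → ⌈·⌉ = 206
j=10: r + 9k = 230.121 → ⌈·⌉ = 231
j=11: r + 10k = 255.065444… → ⌈·⌉ = 256
j=12: r + 11k = 280.009888… → ⌈·⌉ = 281
j=13: r + 12k = 304.954333… → ⌈·⌉ = 305
j=14: r + 13k = 329.898777… → ⌈·⌉ = 330
j=15: r + 14k = 354.843222… → ⌈·⌉ = 355
j=16: r + 15k = 379.787666… → ⌈·⌉ = 380
j=17: r + 16k = 404.732111… → ⌈·⌉ = 405
j=18: r + 17k = 429.676555… → ⌈·⌉ = 430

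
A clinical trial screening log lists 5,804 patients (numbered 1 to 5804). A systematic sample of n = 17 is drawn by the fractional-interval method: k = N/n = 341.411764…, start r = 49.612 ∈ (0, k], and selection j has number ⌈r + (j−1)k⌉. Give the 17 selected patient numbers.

j=1: r + 0k = 49.612 → ⌈·⌉ = 50
j=2: r + 1k = 391.023764… → ⌈·⌉ = 392
j=3: r + 2k = 732.435529… → ⌈·⌉ = 733
j=4: r + 3k = 1073.847294… → ⌈·⌉ = 1074
j=5: r + 4k = 1415.259058… → ⌈·⌉ = 1416
j=6: r + 5k = 1756.670823… → ⌈·⌉ = 1757
j=7: r + 6k = 2098.082588… → ⌈·⌉ = 2099
j=8: r + 7k = 2439.494352… → ⌈·⌉ = 2440
j=9: r + 8k = 2780.906117… → ⌈·⌉ = 2781
j=10: r + 9k = 3122.317882… → ⌈·⌉ = 3123
j=11: r + 10k = 3463.729647… → ⌈·⌉ = 3464
j=12: r + 11k = 3805.141411… → ⌈·⌉ = 3806
j=13: r + 12k = 4146.553176… → ⌈·⌉ = 4147
j=14: r + 13k = 4487.964941… → ⌈·⌉ = 4488
j=15: r + 14k = 4829.376705… → ⌈·⌉ = 4830
j=16: r + 15k = 5170.788470… → ⌈·⌉ = 5171
j=17: r + 16k = 5512.200235… → ⌈·⌉ = 5513

50, 392, 733, 1074, 1416, 1757, 2099, 2440, 2781, 3123, 3464, 3806, 4147, 4488, 4830, 5171, 5513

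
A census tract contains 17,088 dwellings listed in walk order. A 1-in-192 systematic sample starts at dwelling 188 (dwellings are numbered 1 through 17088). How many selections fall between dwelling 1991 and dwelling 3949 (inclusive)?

k = 192
First selection ≥ 1991: 188 + ⌈(1991−188)/192⌉·192 = 188 + 10×192 = 2108
Last selection ≤ 3949: 188 + ⌊(3949−188)/192⌋·192 = 188 + 19×192 = 3836
Count = 19 − 10 + 1 = 10

10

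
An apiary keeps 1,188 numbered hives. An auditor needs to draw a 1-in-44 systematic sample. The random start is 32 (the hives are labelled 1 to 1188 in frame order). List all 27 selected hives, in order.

hive 1: 32
hive 2: 32 + 44 = 76
hive 3: 76 + 44 = 120
hive 4: 120 + 44 = 164
hive 5: 164 + 44 = 208
hive 6: 208 + 44 = 252
hive 7: 252 + 44 = 296
hive 8: 296 + 44 = 340
hive 9: 340 + 44 = 384
hive 10: 384 + 44 = 428
hive 11: 428 + 44 = 472
hive 12: 472 + 44 = 516
hive 13: 516 + 44 = 560
hive 14: 560 + 44 = 604
hive 15: 604 + 44 = 648
hive 16: 648 + 44 = 692
hive 17: 692 + 44 = 736
hive 18: 736 + 44 = 780
hive 19: 780 + 44 = 824
hive 20: 824 + 44 = 868
hive 21: 868 + 44 = 912
hive 22: 912 + 44 = 956
hive 23: 956 + 44 = 1000
hive 24: 1000 + 44 = 1044
hive 25: 1044 + 44 = 1088
hive 26: 1088 + 44 = 1132
hive 27: 1132 + 44 = 1176

32, 76, 120, 164, 208, 252, 296, 340, 384, 428, 472, 516, 560, 604, 648, 692, 736, 780, 824, 868, 912, 956, 1000, 1044, 1088, 1132, 1176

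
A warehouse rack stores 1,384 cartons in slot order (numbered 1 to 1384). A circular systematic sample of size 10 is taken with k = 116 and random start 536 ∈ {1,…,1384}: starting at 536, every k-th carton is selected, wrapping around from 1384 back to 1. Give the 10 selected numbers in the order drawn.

Selection 1: 536
Selection 2: 536 + 116 = 652
Selection 3: 652 + 116 = 768
Selection 4: 768 + 116 = 884
Selection 5: 884 + 116 = 1000
Selection 6: 1000 + 116 = 1116
Selection 7: 1116 + 116 = 1232
Selection 8: 1232 + 116 = 1348
Selection 9: 1348 + 116 = 1464 → 1464 − 1384 = 80
Selection 10: 80 + 116 = 196

536, 652, 768, 884, 1000, 1116, 1232, 1348, 80, 196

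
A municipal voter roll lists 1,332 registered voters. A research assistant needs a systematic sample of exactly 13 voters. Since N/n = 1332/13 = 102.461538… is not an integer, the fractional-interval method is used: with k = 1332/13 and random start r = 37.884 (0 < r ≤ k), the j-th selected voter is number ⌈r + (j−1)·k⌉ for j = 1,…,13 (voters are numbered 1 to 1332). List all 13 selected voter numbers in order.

38, 141, 243, 346, 448, 551, 653, 756, 858, 961, 1063, 1165, 1268

j=1: r + 0k = 37.884 → ⌈·⌉ = 38
j=2: r + 1k = 140.345538… → ⌈·⌉ = 141
j=3: r + 2k = 242.807076… → ⌈·⌉ = 243
j=4: r + 3k = 345.268615… → ⌈·⌉ = 346
j=5: r + 4k = 447.730153… → ⌈·⌉ = 448
j=6: r + 5k = 550.191692… → ⌈·⌉ = 551
j=7: r + 6k = 652.653230… → ⌈·⌉ = 653
j=8: r + 7k = 755.114769… → ⌈·⌉ = 756
j=9: r + 8k = 857.576307… → ⌈·⌉ = 858
j=10: r + 9k = 960.037846… → ⌈·⌉ = 961
j=11: r + 10k = 1062.499384… → ⌈·⌉ = 1063
j=12: r + 11k = 1164.960923… → ⌈·⌉ = 1165
j=13: r + 12k = 1267.422461… → ⌈·⌉ = 1268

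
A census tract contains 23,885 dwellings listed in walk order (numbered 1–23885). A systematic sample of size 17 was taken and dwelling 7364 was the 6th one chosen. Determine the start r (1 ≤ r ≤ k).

k = 23885/17 = 1405
r = 7364 − (6−1)×1405 = 7364 − 7025 = 339

339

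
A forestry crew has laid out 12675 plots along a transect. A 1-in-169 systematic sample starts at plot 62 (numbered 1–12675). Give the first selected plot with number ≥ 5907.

k = 169
Steps past start: ⌈(5907 − 62)/169⌉ = ⌈5845/169⌉ = 35
Selected plot: 62 + 35×169 = 5977

5977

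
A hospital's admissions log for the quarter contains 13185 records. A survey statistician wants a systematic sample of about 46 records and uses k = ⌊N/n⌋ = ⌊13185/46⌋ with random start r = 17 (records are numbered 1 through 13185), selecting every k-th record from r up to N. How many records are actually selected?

47

k = ⌊13185/46⌋ = 286
Achieved size = ⌊(13185 − 17)/286⌋ + 1 = ⌊13168/286⌋ + 1 = 46 + 1 = 47
(last selection: 17 + 46×286 = 13173 ≤ 13185; next would be 13459 > 13185)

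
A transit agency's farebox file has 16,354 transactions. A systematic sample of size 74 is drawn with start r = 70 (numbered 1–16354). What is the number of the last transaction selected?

16203

k = 16354/74 = 221
74th selection = r + (74−1)·k = 70 + 73×221 = 70 + 16133 = 16203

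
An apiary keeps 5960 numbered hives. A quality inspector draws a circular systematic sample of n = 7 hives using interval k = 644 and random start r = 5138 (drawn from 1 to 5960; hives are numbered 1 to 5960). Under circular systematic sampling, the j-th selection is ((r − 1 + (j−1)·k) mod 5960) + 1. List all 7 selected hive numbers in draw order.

Selection 1: 5138
Selection 2: 5138 + 644 = 5782
Selection 3: 5782 + 644 = 6426 → 6426 − 5960 = 466
Selection 4: 466 + 644 = 1110
Selection 5: 1110 + 644 = 1754
Selection 6: 1754 + 644 = 2398
Selection 7: 2398 + 644 = 3042

5138, 5782, 466, 1110, 1754, 2398, 3042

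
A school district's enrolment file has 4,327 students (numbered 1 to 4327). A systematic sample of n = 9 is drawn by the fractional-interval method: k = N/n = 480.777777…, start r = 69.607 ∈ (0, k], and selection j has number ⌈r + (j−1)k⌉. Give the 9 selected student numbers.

j=1: r + 0k = 69.607 → ⌈·⌉ = 70
j=2: r + 1k = 550.384777… → ⌈·⌉ = 551
j=3: r + 2k = 1031.162555… → ⌈·⌉ = 1032
j=4: r + 3k = 1511.940333… → ⌈·⌉ = 1512
j=5: r + 4k = 1992.718111… → ⌈·⌉ = 1993
j=6: r + 5k = 2473.495888… → ⌈·⌉ = 2474
j=7: r + 6k = 2954.273666… → ⌈·⌉ = 2955
j=8: r + 7k = 3435.051444… → ⌈·⌉ = 3436
j=9: r + 8k = 3915.829222… → ⌈·⌉ = 3916

70, 551, 1032, 1512, 1993, 2474, 2955, 3436, 3916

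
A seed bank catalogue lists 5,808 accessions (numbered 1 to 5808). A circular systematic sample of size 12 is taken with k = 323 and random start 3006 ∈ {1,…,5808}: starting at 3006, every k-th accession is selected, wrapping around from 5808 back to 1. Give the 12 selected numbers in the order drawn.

3006, 3329, 3652, 3975, 4298, 4621, 4944, 5267, 5590, 105, 428, 751

Selection 1: 3006
Selection 2: 3006 + 323 = 3329
Selection 3: 3329 + 323 = 3652
Selection 4: 3652 + 323 = 3975
Selection 5: 3975 + 323 = 4298
Selection 6: 4298 + 323 = 4621
Selection 7: 4621 + 323 = 4944
Selection 8: 4944 + 323 = 5267
Selection 9: 5267 + 323 = 5590
Selection 10: 5590 + 323 = 5913 → 5913 − 5808 = 105
Selection 11: 105 + 323 = 428
Selection 12: 428 + 323 = 751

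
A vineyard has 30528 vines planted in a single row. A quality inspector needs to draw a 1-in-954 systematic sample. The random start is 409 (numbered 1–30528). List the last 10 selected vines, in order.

23rd selection = 409 + 22×954 = 21397
24th: 21397 + 954 = 22351
25th: 22351 + 954 = 23305
26th: 23305 + 954 = 24259
27th: 24259 + 954 = 25213
28th: 25213 + 954 = 26167
29th: 26167 + 954 = 27121
30th: 27121 + 954 = 28075
31st: 28075 + 954 = 29029
32nd: 29029 + 954 = 29983

21397, 22351, 23305, 24259, 25213, 26167, 27121, 28075, 29029, 29983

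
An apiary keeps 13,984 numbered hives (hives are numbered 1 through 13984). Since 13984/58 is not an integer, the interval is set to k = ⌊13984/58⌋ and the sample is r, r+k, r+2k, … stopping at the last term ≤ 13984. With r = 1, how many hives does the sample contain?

k = ⌊13984/58⌋ = 241
Achieved size = ⌊(13984 − 1)/241⌋ + 1 = ⌊13983/241⌋ + 1 = 58 + 1 = 59
(last selection: 1 + 58×241 = 13979 ≤ 13984; next would be 14220 > 13984)

59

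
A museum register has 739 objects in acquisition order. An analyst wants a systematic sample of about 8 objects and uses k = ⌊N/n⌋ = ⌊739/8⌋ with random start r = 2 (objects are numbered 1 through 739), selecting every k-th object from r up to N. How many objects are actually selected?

9

k = ⌊739/8⌋ = 92
Achieved size = ⌊(739 − 2)/92⌋ + 1 = ⌊737/92⌋ + 1 = 8 + 1 = 9
(last selection: 2 + 8×92 = 738 ≤ 739; next would be 830 > 739)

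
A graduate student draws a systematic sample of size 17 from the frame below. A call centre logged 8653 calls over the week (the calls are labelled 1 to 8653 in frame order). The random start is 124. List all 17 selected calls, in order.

k = N/n = 8653/17 = 509
call 1: 124
call 2: 124 + 509 = 633
call 3: 633 + 509 = 1142
call 4: 1142 + 509 = 1651
call 5: 1651 + 509 = 2160
call 6: 2160 + 509 = 2669
call 7: 2669 + 509 = 3178
call 8: 3178 + 509 = 3687
call 9: 3687 + 509 = 4196
call 10: 4196 + 509 = 4705
call 11: 4705 + 509 = 5214
call 12: 5214 + 509 = 5723
call 13: 5723 + 509 = 6232
call 14: 6232 + 509 = 6741
call 15: 6741 + 509 = 7250
call 16: 7250 + 509 = 7759
call 17: 7759 + 509 = 8268

124, 633, 1142, 1651, 2160, 2669, 3178, 3687, 4196, 4705, 5214, 5723, 6232, 6741, 7250, 7759, 8268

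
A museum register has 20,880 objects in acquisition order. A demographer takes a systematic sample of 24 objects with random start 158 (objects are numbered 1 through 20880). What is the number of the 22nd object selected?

18428

k = 20880/24 = 870
22nd selection = r + (22−1)·k = 158 + 21×870 = 158 + 18270 = 18428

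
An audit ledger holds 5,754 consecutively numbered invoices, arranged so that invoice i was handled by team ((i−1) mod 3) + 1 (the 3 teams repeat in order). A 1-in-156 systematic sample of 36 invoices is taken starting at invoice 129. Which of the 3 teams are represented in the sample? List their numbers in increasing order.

3

Consecutive selections differ by k = 156, so their team numbers differ by 156 mod 3 = 0.
gcd(156, 3) = 3, so the sample visits 3/3 = 1 distinct residues mod 3.
Start 129 is team 3; the teams hit are 3.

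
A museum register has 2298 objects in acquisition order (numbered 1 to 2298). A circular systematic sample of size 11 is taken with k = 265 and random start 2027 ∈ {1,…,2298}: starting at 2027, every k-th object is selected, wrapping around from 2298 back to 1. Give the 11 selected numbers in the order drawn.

Selection 1: 2027
Selection 2: 2027 + 265 = 2292
Selection 3: 2292 + 265 = 2557 → 2557 − 2298 = 259
Selection 4: 259 + 265 = 524
Selection 5: 524 + 265 = 789
Selection 6: 789 + 265 = 1054
Selection 7: 1054 + 265 = 1319
Selection 8: 1319 + 265 = 1584
Selection 9: 1584 + 265 = 1849
Selection 10: 1849 + 265 = 2114
Selection 11: 2114 + 265 = 2379 → 2379 − 2298 = 81

2027, 2292, 259, 524, 789, 1054, 1319, 1584, 1849, 2114, 81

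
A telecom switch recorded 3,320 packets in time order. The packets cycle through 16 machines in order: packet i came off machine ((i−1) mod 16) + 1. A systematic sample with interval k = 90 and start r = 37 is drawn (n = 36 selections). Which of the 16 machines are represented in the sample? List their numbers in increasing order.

1, 3, 5, 7, 9, 11, 13, 15

Consecutive selections differ by k = 90, so their machine numbers differ by 90 mod 16 = 10.
gcd(90, 16) = 2, so the sample visits 16/2 = 8 distinct residues mod 16.
Start 37 is machine 5; the machines hit are 1, 3, 5, 7, 9, 11, 13, 15.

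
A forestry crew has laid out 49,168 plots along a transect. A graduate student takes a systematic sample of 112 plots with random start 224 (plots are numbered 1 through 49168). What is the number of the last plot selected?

k = 49168/112 = 439
112th selection = r + (112−1)·k = 224 + 111×439 = 224 + 48729 = 48953

48953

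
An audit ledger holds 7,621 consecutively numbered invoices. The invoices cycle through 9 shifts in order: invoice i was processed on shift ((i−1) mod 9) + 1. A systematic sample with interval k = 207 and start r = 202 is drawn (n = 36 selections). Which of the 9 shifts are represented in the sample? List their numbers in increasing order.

4

Consecutive selections differ by k = 207, so their shift numbers differ by 207 mod 9 = 0.
gcd(207, 9) = 9, so the sample visits 9/9 = 1 distinct residues mod 9.
Start 202 is shift 4; the shifts hit are 4.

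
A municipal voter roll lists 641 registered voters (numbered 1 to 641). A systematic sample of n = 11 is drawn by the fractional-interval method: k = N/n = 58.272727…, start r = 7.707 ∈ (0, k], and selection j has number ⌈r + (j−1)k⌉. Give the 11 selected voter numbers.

j=1: r + 0k = 7.707 → ⌈·⌉ = 8
j=2: r + 1k = 65.979727… → ⌈·⌉ = 66
j=3: r + 2k = 124.252454… → ⌈·⌉ = 125
j=4: r + 3k = 182.525181… → ⌈·⌉ = 183
j=5: r + 4k = 240.797909… → ⌈·⌉ = 241
j=6: r + 5k = 299.070636… → ⌈·⌉ = 300
j=7: r + 6k = 357.343363… → ⌈·⌉ = 358
j=8: r + 7k = 415.616090… → ⌈·⌉ = 416
j=9: r + 8k = 473.888818… → ⌈·⌉ = 474
j=10: r + 9k = 532.161545… → ⌈·⌉ = 533
j=11: r + 10k = 590.434272… → ⌈·⌉ = 591

8, 66, 125, 183, 241, 300, 358, 416, 474, 533, 591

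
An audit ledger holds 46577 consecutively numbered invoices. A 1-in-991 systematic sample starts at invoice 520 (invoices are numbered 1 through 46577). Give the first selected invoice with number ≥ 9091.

9439

k = 991
Steps past start: ⌈(9091 − 520)/991⌉ = ⌈8571/991⌉ = 9
Selected invoice: 520 + 9×991 = 9439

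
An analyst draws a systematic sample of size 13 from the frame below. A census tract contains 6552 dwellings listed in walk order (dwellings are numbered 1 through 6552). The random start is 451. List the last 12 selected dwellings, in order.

955, 1459, 1963, 2467, 2971, 3475, 3979, 4483, 4987, 5491, 5995, 6499

k = N/n = 6552/13 = 504
2nd selection = 451 + 1×504 = 955
3rd: 955 + 504 = 1459
4th: 1459 + 504 = 1963
5th: 1963 + 504 = 2467
6th: 2467 + 504 = 2971
7th: 2971 + 504 = 3475
8th: 3475 + 504 = 3979
9th: 3979 + 504 = 4483
10th: 4483 + 504 = 4987
11th: 4987 + 504 = 5491
12th: 5491 + 504 = 5995
13th: 5995 + 504 = 6499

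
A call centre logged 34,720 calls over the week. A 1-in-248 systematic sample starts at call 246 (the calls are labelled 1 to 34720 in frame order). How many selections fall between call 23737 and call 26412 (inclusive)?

11

k = 248
First selection ≥ 23737: 246 + ⌈(23737−246)/248⌉·248 = 246 + 95×248 = 23806
Last selection ≤ 26412: 246 + ⌊(26412−246)/248⌋·248 = 246 + 105×248 = 26286
Count = 105 − 95 + 1 = 11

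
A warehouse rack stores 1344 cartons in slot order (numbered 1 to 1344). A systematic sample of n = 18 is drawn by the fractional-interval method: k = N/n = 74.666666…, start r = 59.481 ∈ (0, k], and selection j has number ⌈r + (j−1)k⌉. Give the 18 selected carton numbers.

j=1: r + 0k = 59.481 → ⌈·⌉ = 60
j=2: r + 1k = 134.147666… → ⌈·⌉ = 135
j=3: r + 2k = 208.814333… → ⌈·⌉ = 209
j=4: r + 3k = 283.481 → ⌈·⌉ = 284
j=5: r + 4k = 358.147666… → ⌈·⌉ = 359
j=6: r + 5k = 432.814333… → ⌈·⌉ = 433
j=7: r + 6k = 507.481 → ⌈·⌉ = 508
j=8: r + 7k = 582.147666… → ⌈·⌉ = 583
j=9: r + 8k = 656.814333… → ⌈·⌉ = 657
j=10: r + 9k = 731.481 → ⌈·⌉ = 732
j=11: r + 10k = 806.147666… → ⌈·⌉ = 807
j=12: r + 11k = 880.814333… → ⌈·⌉ = 881
j=13: r + 12k = 955.481 → ⌈·⌉ = 956
j=14: r + 13k = 1030.147666… → ⌈·⌉ = 1031
j=15: r + 14k = 1104.814333… → ⌈·⌉ = 1105
j=16: r + 15k = 1179.481 → ⌈·⌉ = 1180
j=17: r + 16k = 1254.147666… → ⌈·⌉ = 1255
j=18: r + 17k = 1328.814333… → ⌈·⌉ = 1329

60, 135, 209, 284, 359, 433, 508, 583, 657, 732, 807, 881, 956, 1031, 1105, 1180, 1255, 1329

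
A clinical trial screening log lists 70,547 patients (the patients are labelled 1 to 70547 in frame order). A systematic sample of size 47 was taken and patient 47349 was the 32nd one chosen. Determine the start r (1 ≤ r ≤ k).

818

k = 70547/47 = 1501
r = 47349 − (32−1)×1501 = 47349 − 46531 = 818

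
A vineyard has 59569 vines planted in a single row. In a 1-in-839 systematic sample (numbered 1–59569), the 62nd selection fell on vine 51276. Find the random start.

97

k = 839
r = 51276 − (62−1)×839 = 51276 − 51179 = 97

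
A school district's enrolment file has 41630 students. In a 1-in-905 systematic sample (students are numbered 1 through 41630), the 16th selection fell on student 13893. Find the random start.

k = 905
r = 13893 − (16−1)×905 = 13893 − 13575 = 318

318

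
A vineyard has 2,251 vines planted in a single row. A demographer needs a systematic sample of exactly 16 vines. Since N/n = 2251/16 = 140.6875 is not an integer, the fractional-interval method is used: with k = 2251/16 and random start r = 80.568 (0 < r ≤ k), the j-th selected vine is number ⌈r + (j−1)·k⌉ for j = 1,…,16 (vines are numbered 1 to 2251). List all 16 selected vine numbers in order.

81, 222, 362, 503, 644, 785, 925, 1066, 1207, 1347, 1488, 1629, 1769, 1910, 2051, 2191

j=1: r + 0k = 80.568 → ⌈·⌉ = 81
j=2: r + 1k = 221.2555 → ⌈·⌉ = 222
j=3: r + 2k = 361.943 → ⌈·⌉ = 362
j=4: r + 3k = 502.6305 → ⌈·⌉ = 503
j=5: r + 4k = 643.318 → ⌈·⌉ = 644
j=6: r + 5k = 784.0055 → ⌈·⌉ = 785
j=7: r + 6k = 924.693 → ⌈·⌉ = 925
j=8: r + 7k = 1065.3805 → ⌈·⌉ = 1066
j=9: r + 8k = 1206.068 → ⌈·⌉ = 1207
j=10: r + 9k = 1346.7555 → ⌈·⌉ = 1347
j=11: r + 10k = 1487.443 → ⌈·⌉ = 1488
j=12: r + 11k = 1628.1305 → ⌈·⌉ = 1629
j=13: r + 12k = 1768.818 → ⌈·⌉ = 1769
j=14: r + 13k = 1909.5055 → ⌈·⌉ = 1910
j=15: r + 14k = 2050.193 → ⌈·⌉ = 2051
j=16: r + 15k = 2190.8805 → ⌈·⌉ = 2191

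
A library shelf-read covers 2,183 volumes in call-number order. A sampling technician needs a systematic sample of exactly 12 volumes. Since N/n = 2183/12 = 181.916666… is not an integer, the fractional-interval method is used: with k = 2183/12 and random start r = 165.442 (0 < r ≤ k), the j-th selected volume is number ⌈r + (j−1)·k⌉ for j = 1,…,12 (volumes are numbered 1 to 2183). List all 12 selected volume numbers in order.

j=1: r + 0k = 165.442 → ⌈·⌉ = 166
j=2: r + 1k = 347.358666… → ⌈·⌉ = 348
j=3: r + 2k = 529.275333… → ⌈·⌉ = 530
j=4: r + 3k = 711.192 → ⌈·⌉ = 712
j=5: r + 4k = 893.108666… → ⌈·⌉ = 894
j=6: r + 5k = 1075.025333… → ⌈·⌉ = 1076
j=7: r + 6k = 1256.942 → ⌈·⌉ = 1257
j=8: r + 7k = 1438.858666… → ⌈·⌉ = 1439
j=9: r + 8k = 1620.775333… → ⌈·⌉ = 1621
j=10: r + 9k = 1802.692 → ⌈·⌉ = 1803
j=11: r + 10k = 1984.608666… → ⌈·⌉ = 1985
j=12: r + 11k = 2166.525333… → ⌈·⌉ = 2167

166, 348, 530, 712, 894, 1076, 1257, 1439, 1621, 1803, 1985, 2167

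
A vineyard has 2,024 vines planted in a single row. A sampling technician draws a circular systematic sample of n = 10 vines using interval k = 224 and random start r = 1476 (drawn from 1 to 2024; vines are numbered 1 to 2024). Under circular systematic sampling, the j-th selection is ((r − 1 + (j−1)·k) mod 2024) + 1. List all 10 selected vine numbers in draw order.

1476, 1700, 1924, 124, 348, 572, 796, 1020, 1244, 1468

Selection 1: 1476
Selection 2: 1476 + 224 = 1700
Selection 3: 1700 + 224 = 1924
Selection 4: 1924 + 224 = 2148 → 2148 − 2024 = 124
Selection 5: 124 + 224 = 348
Selection 6: 348 + 224 = 572
Selection 7: 572 + 224 = 796
Selection 8: 796 + 224 = 1020
Selection 9: 1020 + 224 = 1244
Selection 10: 1244 + 224 = 1468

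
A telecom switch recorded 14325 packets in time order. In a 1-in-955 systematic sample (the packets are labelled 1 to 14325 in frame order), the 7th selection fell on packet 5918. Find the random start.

188

k = 955
r = 5918 − (7−1)×955 = 5918 − 5730 = 188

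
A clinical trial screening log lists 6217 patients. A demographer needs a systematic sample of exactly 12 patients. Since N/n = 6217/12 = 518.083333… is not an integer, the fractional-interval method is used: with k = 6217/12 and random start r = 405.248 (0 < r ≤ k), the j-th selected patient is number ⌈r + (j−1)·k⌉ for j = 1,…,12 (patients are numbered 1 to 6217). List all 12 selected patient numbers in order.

406, 924, 1442, 1960, 2478, 2996, 3514, 4032, 4550, 5068, 5587, 6105

j=1: r + 0k = 405.248 → ⌈·⌉ = 406
j=2: r + 1k = 923.331333… → ⌈·⌉ = 924
j=3: r + 2k = 1441.414666… → ⌈·⌉ = 1442
j=4: r + 3k = 1959.498 → ⌈·⌉ = 1960
j=5: r + 4k = 2477.581333… → ⌈·⌉ = 2478
j=6: r + 5k = 2995.664666… → ⌈·⌉ = 2996
j=7: r + 6k = 3513.748 → ⌈·⌉ = 3514
j=8: r + 7k = 4031.831333… → ⌈·⌉ = 4032
j=9: r + 8k = 4549.914666… → ⌈·⌉ = 4550
j=10: r + 9k = 5067.998 → ⌈·⌉ = 5068
j=11: r + 10k = 5586.081333… → ⌈·⌉ = 5587
j=12: r + 11k = 6104.164666… → ⌈·⌉ = 6105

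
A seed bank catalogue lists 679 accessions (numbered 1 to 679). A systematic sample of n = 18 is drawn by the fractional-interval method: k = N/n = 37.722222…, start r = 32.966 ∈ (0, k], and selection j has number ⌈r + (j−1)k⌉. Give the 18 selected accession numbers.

j=1: r + 0k = 32.966 → ⌈·⌉ = 33
j=2: r + 1k = 70.688222… → ⌈·⌉ = 71
j=3: r + 2k = 108.410444… → ⌈·⌉ = 109
j=4: r + 3k = 146.132666… → ⌈·⌉ = 147
j=5: r + 4k = 183.854888… → ⌈·⌉ = 184
j=6: r + 5k = 221.577111… → ⌈·⌉ = 222
j=7: r + 6k = 259.299333… → ⌈·⌉ = 260
j=8: r + 7k = 297.021555… → ⌈·⌉ = 298
j=9: r + 8k = 334.743777… → ⌈·⌉ = 335
j=10: r + 9k = 372.466 → ⌈·⌉ = 373
j=11: r + 10k = 410.188222… → ⌈·⌉ = 411
j=12: r + 11k = 447.910444… → ⌈·⌉ = 448
j=13: r + 12k = 485.632666… → ⌈·⌉ = 486
j=14: r + 13k = 523.354888… → ⌈·⌉ = 524
j=15: r + 14k = 561.077111… → ⌈·⌉ = 562
j=16: r + 15k = 598.799333… → ⌈·⌉ = 599
j=17: r + 16k = 636.521555… → ⌈·⌉ = 637
j=18: r + 17k = 674.243777… → ⌈·⌉ = 675

33, 71, 109, 147, 184, 222, 260, 298, 335, 373, 411, 448, 486, 524, 562, 599, 637, 675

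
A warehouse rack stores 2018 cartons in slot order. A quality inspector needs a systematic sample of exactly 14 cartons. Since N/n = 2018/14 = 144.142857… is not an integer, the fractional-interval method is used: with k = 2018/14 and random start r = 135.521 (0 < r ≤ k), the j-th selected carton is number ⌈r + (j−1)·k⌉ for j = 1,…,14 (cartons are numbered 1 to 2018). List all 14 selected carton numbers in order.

j=1: r + 0k = 135.521 → ⌈·⌉ = 136
j=2: r + 1k = 279.663857… → ⌈·⌉ = 280
j=3: r + 2k = 423.806714… → ⌈·⌉ = 424
j=4: r + 3k = 567.949571… → ⌈·⌉ = 568
j=5: r + 4k = 712.092428… → ⌈·⌉ = 713
j=6: r + 5k = 856.235285… → ⌈·⌉ = 857
j=7: r + 6k = 1000.378142… → ⌈·⌉ = 1001
j=8: r + 7k = 1144.521 → ⌈·⌉ = 1145
j=9: r + 8k = 1288.663857… → ⌈·⌉ = 1289
j=10: r + 9k = 1432.806714… → ⌈·⌉ = 1433
j=11: r + 10k = 1576.949571… → ⌈·⌉ = 1577
j=12: r + 11k = 1721.092428… → ⌈·⌉ = 1722
j=13: r + 12k = 1865.235285… → ⌈·⌉ = 1866
j=14: r + 13k = 2009.378142… → ⌈·⌉ = 2010

136, 280, 424, 568, 713, 857, 1001, 1145, 1289, 1433, 1577, 1722, 1866, 2010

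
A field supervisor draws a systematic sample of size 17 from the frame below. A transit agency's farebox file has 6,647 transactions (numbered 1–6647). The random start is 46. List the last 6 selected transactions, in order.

4347, 4738, 5129, 5520, 5911, 6302

k = N/n = 6647/17 = 391
12th selection = 46 + 11×391 = 4347
13th: 4347 + 391 = 4738
14th: 4738 + 391 = 5129
15th: 5129 + 391 = 5520
16th: 5520 + 391 = 5911
17th: 5911 + 391 = 6302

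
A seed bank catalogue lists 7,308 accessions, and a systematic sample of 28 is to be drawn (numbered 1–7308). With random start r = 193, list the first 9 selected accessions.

k = N/n = 7308/28 = 261
accession 1: 193
accession 2: 193 + 261 = 454
accession 3: 454 + 261 = 715
accession 4: 715 + 261 = 976
accession 5: 976 + 261 = 1237
accession 6: 1237 + 261 = 1498
accession 7: 1498 + 261 = 1759
accession 8: 1759 + 261 = 2020
accession 9: 2020 + 261 = 2281

193, 454, 715, 976, 1237, 1498, 1759, 2020, 2281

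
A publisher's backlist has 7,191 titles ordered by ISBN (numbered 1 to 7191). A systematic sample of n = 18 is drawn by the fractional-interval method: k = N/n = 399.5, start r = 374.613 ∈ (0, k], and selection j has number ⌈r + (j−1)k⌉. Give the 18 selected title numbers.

j=1: r + 0k = 374.613 → ⌈·⌉ = 375
j=2: r + 1k = 774.113 → ⌈·⌉ = 775
j=3: r + 2k = 1173.613 → ⌈·⌉ = 1174
j=4: r + 3k = 1573.113 → ⌈·⌉ = 1574
j=5: r + 4k = 1972.613 → ⌈·⌉ = 1973
j=6: r + 5k = 2372.113 → ⌈·⌉ = 2373
j=7: r + 6k = 2771.613 → ⌈·⌉ = 2772
j=8: r + 7k = 3171.113 → ⌈·⌉ = 3172
j=9: r + 8k = 3570.613 → ⌈·⌉ = 3571
j=10: r + 9k = 3970.113 → ⌈·⌉ = 3971
j=11: r + 10k = 4369.613 → ⌈·⌉ = 4370
j=12: r + 11k = 4769.113 → ⌈·⌉ = 4770
j=13: r + 12k = 5168.613 → ⌈·⌉ = 5169
j=14: r + 13k = 5568.113 → ⌈·⌉ = 5569
j=15: r + 14k = 5967.613 → ⌈·⌉ = 5968
j=16: r + 15k = 6367.113 → ⌈·⌉ = 6368
j=17: r + 16k = 6766.613 → ⌈·⌉ = 6767
j=18: r + 17k = 7166.113 → ⌈·⌉ = 7167

375, 775, 1174, 1574, 1973, 2373, 2772, 3172, 3571, 3971, 4370, 4770, 5169, 5569, 5968, 6368, 6767, 7167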